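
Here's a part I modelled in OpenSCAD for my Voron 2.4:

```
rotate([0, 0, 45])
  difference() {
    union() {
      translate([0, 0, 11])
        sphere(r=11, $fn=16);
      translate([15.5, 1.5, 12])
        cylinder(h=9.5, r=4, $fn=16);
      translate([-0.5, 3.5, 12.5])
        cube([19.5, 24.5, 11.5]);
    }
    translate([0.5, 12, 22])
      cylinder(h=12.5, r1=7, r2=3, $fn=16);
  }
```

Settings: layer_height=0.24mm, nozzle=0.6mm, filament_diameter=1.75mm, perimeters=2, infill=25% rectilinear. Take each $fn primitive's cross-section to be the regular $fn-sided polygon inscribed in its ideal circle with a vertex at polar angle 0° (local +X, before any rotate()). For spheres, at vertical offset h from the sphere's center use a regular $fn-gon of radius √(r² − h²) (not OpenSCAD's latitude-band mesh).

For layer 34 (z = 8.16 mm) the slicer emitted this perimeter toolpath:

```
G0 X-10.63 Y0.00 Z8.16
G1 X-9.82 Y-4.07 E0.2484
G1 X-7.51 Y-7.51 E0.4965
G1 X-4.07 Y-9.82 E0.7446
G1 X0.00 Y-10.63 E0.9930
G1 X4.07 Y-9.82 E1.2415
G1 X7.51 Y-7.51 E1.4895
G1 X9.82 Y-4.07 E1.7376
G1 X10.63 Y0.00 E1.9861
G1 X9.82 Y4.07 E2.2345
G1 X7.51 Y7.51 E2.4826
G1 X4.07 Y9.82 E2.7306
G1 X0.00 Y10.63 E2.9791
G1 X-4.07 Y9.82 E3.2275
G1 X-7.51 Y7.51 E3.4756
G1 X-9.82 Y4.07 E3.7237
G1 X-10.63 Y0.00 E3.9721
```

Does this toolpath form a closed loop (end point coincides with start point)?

yes

Start point (G0): (-10.63, 0.00). End point (last G1): the path returns to the start — closed.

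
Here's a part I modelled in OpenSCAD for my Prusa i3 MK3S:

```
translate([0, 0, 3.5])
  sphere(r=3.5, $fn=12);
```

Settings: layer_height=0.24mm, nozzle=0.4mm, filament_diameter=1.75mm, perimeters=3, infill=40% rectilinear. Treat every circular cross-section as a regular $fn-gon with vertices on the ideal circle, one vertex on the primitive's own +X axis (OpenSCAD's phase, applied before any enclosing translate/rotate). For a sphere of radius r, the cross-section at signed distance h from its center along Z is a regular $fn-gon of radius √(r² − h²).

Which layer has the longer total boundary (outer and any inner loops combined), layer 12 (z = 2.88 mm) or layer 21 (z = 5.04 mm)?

layer 12 (z = 2.88 mm)

Layer 12 (z = 2.88): the r=3.5 sphere slices to a regular 12-gon of circumradius 3.445 (√(r²−h²) with h=0.62 from center) (perimeter = 2·12·3.445·sin(180°/12) = 21.40 mm). So its perimeter = 21.40 mm. Layer 21 (z = 5.04): the sphere: section is a regular 12-gon, circumradius = √(r²−h²) = √(3.5²−1.54²) = 3.143 (perimeter = 2·12·3.143·sin(180°/12) = 19.52 mm). So its perimeter = 19.52 mm. Layer 12 is larger (21.40 vs 19.52 mm).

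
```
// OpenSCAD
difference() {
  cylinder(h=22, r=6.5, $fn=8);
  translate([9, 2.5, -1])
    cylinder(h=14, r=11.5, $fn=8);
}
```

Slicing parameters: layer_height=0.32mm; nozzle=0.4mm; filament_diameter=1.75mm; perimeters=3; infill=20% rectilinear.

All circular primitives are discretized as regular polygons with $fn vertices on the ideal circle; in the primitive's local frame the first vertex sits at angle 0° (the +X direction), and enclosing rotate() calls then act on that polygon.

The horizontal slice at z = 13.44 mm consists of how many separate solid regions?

At z = 13.44 mm: the r=6.5 cylinder contributes a regular 8-gon of circumradius 6.5; the cylinder at (9, 2.5) does not reach this height (z outside [-1, 13]); Taking the first minus the rest: none of the subtracted shapes is present at this height, so the r=6.5 cylinder is unchanged — 1 connected region. The result has 1 disconnected region.

1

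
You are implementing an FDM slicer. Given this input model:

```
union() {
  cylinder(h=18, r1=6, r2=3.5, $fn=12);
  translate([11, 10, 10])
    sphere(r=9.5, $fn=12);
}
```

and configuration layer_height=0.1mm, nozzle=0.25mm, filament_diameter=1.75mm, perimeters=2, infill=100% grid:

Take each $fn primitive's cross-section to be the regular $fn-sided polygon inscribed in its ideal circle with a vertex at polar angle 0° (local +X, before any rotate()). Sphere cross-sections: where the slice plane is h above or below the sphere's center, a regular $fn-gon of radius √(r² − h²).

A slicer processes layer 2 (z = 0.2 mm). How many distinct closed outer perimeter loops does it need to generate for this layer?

At z = 0.2 mm: the cone contributes a regular 12-gon of circumradius 5.972 (interpolated between r1=6 and r2=3.5 at t=0.011); the sphere at (11, 10) does not reach this height (|z−center|=9.800 > r=9.5); Taking the union: only the cone is present, so the union is just that shape — 1 connected region. The result has 1 disconnected region.

1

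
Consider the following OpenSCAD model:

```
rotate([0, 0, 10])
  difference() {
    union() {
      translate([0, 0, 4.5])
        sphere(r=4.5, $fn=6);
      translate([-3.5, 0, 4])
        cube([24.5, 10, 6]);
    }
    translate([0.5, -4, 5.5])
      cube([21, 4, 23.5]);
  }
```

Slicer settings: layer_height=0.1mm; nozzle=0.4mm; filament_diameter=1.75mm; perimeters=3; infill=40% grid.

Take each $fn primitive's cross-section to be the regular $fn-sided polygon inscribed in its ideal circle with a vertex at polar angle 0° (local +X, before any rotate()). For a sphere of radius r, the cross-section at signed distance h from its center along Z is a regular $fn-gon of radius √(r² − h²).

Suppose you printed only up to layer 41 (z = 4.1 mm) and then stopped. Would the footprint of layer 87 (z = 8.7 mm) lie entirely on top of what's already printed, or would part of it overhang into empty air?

entirely on top

Compare the two slices. At z = 4.1: the r=4.5 sphere slices to a regular 6-gon of circumradius 4.482 (√(r²−h²) with h=0.4 from center) (area = (6/2)·4.482²·sin(360°/6) = 52.20 mm²); the 24.5×10 cube at (-3.5, 0) contributes its full rectangle (area 245.00 mm²); Combining (union): the regions partially overlap — summed areas 297.20 mm² minus the doubly-counted overlap 25.26 mm² gives 271.93 mm² — area = 271.93 mm²; the cube at (0.5, -4) is absent (z outside [5.5, 29]); Taking the first minus the rest: none of the subtracted shapes is present at this height, so the result so far is unchanged — area = 271.93 mm²; (rotated 10° about Z; rotation is an isometry so areas/perimeters/island counts are preserved). At z = 8.7: the r=4.5 sphere slices to a regular 6-gon of circumradius 1.616 (√(r²−h²) with h=4.2 from center) (area = (6/2)·1.616²·sin(360°/6) = 6.78 mm²); the cube at (-3.5, 0) (footprint 24.5×10) is included at this height (area 245.00 mm²); Taking the union: the regions partially overlap — summed areas 251.78 mm² minus the doubly-counted overlap 3.39 mm² gives 248.39 mm² — area = 248.39 mm²; the cube at (0.5, -4) (footprint 21×4) is included at this height (area 84.00 mm²); Subtracting the remaining from the first: starting from that combined region (248.39 mm²), the 21×4 cube at (0.5, -4) partially overlaps it — only the 1.00 mm² overlap (of its 84.00 mm²) is removed, clipping the outline — area = 247.39 mm²; (whole slice rotated 10° about Z — lengths, areas and connectivity unchanged). Checking containment: the cross-section at z = 8.7 is a subset of the cross-section at z = 4.1.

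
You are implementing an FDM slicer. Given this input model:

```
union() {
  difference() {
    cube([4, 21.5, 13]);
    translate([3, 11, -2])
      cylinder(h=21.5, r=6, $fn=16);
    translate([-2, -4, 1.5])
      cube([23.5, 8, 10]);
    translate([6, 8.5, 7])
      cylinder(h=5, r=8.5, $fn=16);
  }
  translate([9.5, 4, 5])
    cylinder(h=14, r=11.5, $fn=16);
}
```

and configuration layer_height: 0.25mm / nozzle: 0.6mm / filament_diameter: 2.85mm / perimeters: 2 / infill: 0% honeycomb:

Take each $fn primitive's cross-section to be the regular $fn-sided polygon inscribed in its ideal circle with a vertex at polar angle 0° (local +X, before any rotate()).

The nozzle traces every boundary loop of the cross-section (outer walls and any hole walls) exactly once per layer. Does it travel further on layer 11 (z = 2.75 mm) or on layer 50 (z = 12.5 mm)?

Layer 11 (z = 2.75): the cube is present — its section is the full 4×21.5 rectangle (perimeter 51.00 mm); the r=6 cylinder at (3, 11) contributes a regular 16-gon of circumradius 6 (perimeter = 2·16·6.000·sin(180°/16) = 37.46 mm); the cube at (-2, -4) (footprint 23.5×8) is included at this height (perimeter 63.00 mm); the cylinder at (6, 8.5) is not intersected at this z (z outside [7, 12]); Taking the first minus the rest: starting from the 4×21.5 cube, the r=6 cylinder at (3, 11) partially overlaps it — only the 45.78 mm² overlap (of its 110.21 mm²) is removed, clipping the outline; the 23.5×8 cube at (-2, -4) partially overlaps it — only the 16.00 mm² overlap (of its 188.00 mm²) is removed, clipping the outline — boundary = 29.67 mm; the cylinder at (9.5, 4) is absent (z outside [5, 19]); Merging all regions: only the result so far is present, so the union is just that shape — boundary = 29.67 mm. So its perimeter = 29.67 mm. Layer 50 (z = 12.5): the 4×21.5 cube contributes its full rectangle (perimeter 51.00 mm); the r=6 cylinder at (3, 11) contributes a regular 16-gon of circumradius 6 (perimeter = 2·16·6.000·sin(180°/16) = 37.46 mm); the cube at (-2, -4) is absent (z outside [1.5, 11.5]); the cylinder at (6, 8.5) is absent (z outside [7, 12]); Subtracting the remaining from the first: starting from the 4×21.5 cube, the r=6 cylinder at (3, 11) partially overlaps it — only the 45.78 mm² overlap (of its 110.21 mm²) is removed, clipping the outline — boundary = 37.67 mm; the cylinder at (9.5, 4): section is a regular 16-gon, circumradius r=11.5 (perimeter = 2·16·11.500·sin(180°/16) = 71.79 mm); Combining (union): the regions partially overlap (shared area 21.11 mm²), so the edge portions inside another operand are dropped and the merged outline is re-measured after clipping — boundary = 90.13 mm. So its perimeter = 90.13 mm. Layer 50 is larger (90.13 vs 29.67 mm).

layer 50 (z = 12.5 mm)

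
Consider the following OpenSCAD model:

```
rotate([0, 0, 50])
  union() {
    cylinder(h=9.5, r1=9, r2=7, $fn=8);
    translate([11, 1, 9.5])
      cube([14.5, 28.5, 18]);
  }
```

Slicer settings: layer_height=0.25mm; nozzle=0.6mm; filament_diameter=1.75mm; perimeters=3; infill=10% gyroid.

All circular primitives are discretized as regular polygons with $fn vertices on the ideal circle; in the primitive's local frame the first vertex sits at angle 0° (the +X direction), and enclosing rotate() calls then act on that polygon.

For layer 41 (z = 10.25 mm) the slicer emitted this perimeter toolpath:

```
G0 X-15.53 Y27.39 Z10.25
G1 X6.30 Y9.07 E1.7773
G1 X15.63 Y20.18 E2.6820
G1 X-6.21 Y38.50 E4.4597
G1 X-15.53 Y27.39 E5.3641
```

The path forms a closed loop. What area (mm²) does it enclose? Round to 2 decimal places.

Apply the shoelace formula to the sequence of (X, Y) vertices; enclosed area = 413.42 mm².

413.42 mm²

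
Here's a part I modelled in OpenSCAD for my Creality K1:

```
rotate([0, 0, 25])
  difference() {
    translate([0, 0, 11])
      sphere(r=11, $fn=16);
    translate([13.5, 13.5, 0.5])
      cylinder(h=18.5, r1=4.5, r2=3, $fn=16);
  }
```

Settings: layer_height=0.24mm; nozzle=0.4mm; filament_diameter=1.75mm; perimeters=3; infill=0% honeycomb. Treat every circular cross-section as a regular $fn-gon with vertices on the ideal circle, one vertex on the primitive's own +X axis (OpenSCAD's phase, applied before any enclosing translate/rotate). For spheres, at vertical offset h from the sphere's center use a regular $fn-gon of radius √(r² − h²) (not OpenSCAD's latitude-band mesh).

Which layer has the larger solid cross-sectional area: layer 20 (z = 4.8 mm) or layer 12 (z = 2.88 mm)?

layer 20 (z = 4.8 mm)

Layer 20 (z = 4.8): the r=11 sphere slices to a regular 16-gon of circumradius 9.086 (√(r²−h²) with h=6.2 from center) (area = (16/2)·9.086²·sin(360°/16) = 252.75 mm²); the cone at (13.5, 13.5): at t=0.232 of its height the radius interpolates to r₁+(r₂−r₁)t = 4.151, giving a regular 16-gon of that circumradius (area = (16/2)·4.151²·sin(360°/16) = 52.76 mm²); After the difference (first − rest): starting from the r=11 sphere (252.75 mm²), the cone at (13.5, 13.5) misses the remaining region (no effect) — area = 252.75 mm²; (whole slice rotated 25° about Z — lengths, areas and connectivity unchanged). So its area = 252.75 mm². Layer 12 (z = 2.88): the r=11 sphere contributes a regular 16-gon of circumradius √(11²−8.12²) = 7.421 (area = (16/2)·7.421²·sin(360°/16) = 168.58 mm²); the cone at (13.5, 13.5) (r1=4.5→r2=3) has section circumradius 4.307 here — a regular 16-gon (area = (16/2)·4.307²·sin(360°/16) = 56.79 mm²); After the difference (first − rest): starting from the r=11 sphere (168.58 mm²), the cone at (13.5, 13.5) misses the remaining region (no effect) — area = 168.58 mm²; (whole slice rotated 25° about Z — lengths, areas and connectivity unchanged). So its area = 168.58 mm². Layer 20 is larger (252.75 vs 168.58 mm²).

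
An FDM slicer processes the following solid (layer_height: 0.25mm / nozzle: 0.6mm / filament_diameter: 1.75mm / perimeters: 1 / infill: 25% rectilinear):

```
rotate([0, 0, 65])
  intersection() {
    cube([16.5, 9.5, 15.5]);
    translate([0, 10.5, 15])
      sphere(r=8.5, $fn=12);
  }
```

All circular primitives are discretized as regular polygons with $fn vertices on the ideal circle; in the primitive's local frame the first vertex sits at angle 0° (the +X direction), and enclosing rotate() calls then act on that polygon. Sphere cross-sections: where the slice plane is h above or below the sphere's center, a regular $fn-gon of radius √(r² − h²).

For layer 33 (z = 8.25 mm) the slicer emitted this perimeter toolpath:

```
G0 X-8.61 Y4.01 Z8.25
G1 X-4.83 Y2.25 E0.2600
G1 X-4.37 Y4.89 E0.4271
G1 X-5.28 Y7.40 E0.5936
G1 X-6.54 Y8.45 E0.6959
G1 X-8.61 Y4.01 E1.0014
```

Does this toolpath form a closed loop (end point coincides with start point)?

yes

Start point (G0): (-8.61, 4.01). End point (last G1): the path returns to the start — closed.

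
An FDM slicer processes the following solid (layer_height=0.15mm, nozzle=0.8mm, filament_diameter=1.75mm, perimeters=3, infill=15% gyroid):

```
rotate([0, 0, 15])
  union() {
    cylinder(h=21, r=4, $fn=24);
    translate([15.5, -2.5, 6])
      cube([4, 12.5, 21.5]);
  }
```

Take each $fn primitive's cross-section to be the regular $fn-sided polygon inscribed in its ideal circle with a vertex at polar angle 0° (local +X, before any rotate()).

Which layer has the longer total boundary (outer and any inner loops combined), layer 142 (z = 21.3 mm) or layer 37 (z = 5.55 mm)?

layer 142 (z = 21.3 mm)

Layer 142 (z = 21.3): the cylinder does not reach this height (z outside [0, 21]); the cube at (15.5, -2.5) (footprint 4×12.5) is included at this height (perimeter 33.00 mm); Merging all regions: only the 4×12.5 cube at (15.5, -2.5) is present, so the union is just that shape — boundary = 33.00 mm; (whole slice rotated 15° about Z — lengths, areas and connectivity unchanged). So its perimeter = 33.00 mm. Layer 37 (z = 5.55): the r=4 cylinder contributes a regular 24-gon of circumradius 4 (perimeter = 2·24·4.000·sin(180°/24) = 25.06 mm); the cube at (15.5, -2.5) does not reach this height (z outside [6, 27.5]); Merging all regions: only the r=4 cylinder is present, so the union is just that shape — boundary = 25.06 mm; (rotated 15° about Z; rotation is an isometry so areas/perimeters/island counts are preserved). So its perimeter = 25.06 mm. Layer 142 is larger (33.00 vs 25.06 mm).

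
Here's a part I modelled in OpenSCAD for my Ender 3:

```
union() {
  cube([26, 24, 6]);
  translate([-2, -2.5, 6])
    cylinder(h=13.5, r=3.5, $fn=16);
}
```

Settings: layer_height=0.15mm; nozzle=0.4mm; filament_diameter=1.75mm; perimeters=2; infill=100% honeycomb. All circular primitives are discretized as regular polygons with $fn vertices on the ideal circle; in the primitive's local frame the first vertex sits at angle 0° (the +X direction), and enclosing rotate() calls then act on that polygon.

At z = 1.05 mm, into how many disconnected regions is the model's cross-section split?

1

At z = 1.05 mm: the cube is present — its section is the full 26×24 rectangle; the cylinder at (-2, -2.5) is not intersected at this z (z outside [6, 19.5]); Combining (union): only the 26×24 cube is present, so the union is just that shape — 1 connected region. The result has 1 disconnected region.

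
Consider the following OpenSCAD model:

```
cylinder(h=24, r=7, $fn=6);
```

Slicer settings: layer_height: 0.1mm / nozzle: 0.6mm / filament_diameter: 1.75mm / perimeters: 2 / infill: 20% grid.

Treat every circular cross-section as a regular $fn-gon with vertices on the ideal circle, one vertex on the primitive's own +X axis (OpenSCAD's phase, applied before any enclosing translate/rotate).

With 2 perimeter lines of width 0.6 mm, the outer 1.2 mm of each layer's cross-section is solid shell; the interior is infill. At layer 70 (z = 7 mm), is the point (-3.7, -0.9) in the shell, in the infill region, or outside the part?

At z = 7 mm: the r=7 cylinder gives a regular 6-gon of circumradius 7 (constant along its height). Overall, the cross-section is a single solid region. The nearest boundary edge runs (-7.00, 0.00)→(-3.50, -6.06); distance from the point to it = 2.41 mm. The point is inside the cross-section and 2.41 mm from the nearest boundary — more than the 1.2 mm shell width (2 × 0.6), so it's in the infill interior.

infill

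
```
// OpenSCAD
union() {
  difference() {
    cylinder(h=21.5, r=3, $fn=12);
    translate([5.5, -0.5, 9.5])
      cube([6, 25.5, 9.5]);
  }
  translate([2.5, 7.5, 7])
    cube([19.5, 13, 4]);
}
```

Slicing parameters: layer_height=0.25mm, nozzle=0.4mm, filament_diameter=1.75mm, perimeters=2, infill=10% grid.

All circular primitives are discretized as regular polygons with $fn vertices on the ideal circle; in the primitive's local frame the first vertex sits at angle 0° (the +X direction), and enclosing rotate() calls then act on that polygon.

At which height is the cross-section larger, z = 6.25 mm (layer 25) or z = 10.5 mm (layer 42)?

layer 42 (z = 10.5 mm)

Layer 25 (z = 6.25): the r=3 cylinder gives a regular 12-gon of circumradius 3 (constant along its height) (area = (12/2)·3.000²·sin(360°/12) = 27.00 mm²); the cube at (5.5, -0.5) is absent (z outside [9.5, 19]); Subtracting the remaining from the first: none of the subtracted shapes is present at this height, so the r=3 cylinder is unchanged — area = 27.00 mm²; the cube at (2.5, 7.5) is absent (z outside [7, 11]); Merging all regions: only the result so far is present, so the union is just that shape — area = 27.00 mm². So its area = 27.00 mm². Layer 42 (z = 10.5): the r=3 cylinder contributes a regular 12-gon of circumradius 3 (area = (12/2)·3.000²·sin(360°/12) = 27.00 mm²); the 6×25.5 cube at (5.5, -0.5) contributes its full rectangle (area 153.00 mm²); Taking the first minus the rest: starting from the r=3 cylinder (27.00 mm²), the 6×25.5 cube at (5.5, -0.5) misses the remaining region (no effect) — area = 27.00 mm²; the 19.5×13 cube at (2.5, 7.5) contributes its full rectangle (area 253.50 mm²); Combining (union): the 2 present regions are separate (no shared area or edge), so areas and boundary lengths simply add and each stays a separate island — area = 280.50 mm². So its area = 280.50 mm². Layer 42 is larger (280.50 vs 27.00 mm²).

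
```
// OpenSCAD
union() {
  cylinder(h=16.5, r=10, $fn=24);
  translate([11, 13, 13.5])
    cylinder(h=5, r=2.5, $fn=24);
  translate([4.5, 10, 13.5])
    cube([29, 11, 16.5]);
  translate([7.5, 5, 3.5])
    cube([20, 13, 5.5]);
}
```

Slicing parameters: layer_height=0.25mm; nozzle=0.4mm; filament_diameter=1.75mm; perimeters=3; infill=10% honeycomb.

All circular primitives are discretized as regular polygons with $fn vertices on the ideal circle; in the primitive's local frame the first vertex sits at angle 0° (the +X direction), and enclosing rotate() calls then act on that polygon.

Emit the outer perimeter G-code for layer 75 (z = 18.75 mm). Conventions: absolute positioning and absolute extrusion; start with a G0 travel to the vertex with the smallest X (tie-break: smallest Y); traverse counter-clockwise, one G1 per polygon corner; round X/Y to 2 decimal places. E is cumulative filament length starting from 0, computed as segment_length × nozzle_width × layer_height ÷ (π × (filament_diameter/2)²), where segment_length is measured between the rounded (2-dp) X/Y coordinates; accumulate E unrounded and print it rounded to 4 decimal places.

G0 X4.50 Y10.00 Z18.75
G1 X33.50 Y10.00 E1.2057
G1 X33.50 Y21.00 E1.6630
G1 X4.50 Y21.00 E2.8687
G1 X4.50 Y10.00 E3.3260

At z = 18.75 mm: the cylinder is not intersected at this z (z outside [0, 16.5]); the cylinder at (11, 13) does not reach this height (z outside [13.5, 18.5]); the cube at (4.5, 10) (footprint 29×11) is included at this height; the cube at (7.5, 5) does not reach this height (z outside [3.5, 9]); Combining (union): only the 29×11 cube at (4.5, 10) is present, so the union is just that shape — 1 connected region. The outline is a single polygon with 4 vertices. Extrusion per mm of travel: 0.4 × 0.25 / (π × 0.875²) = 0.041575. Accumulating E over each segment gives final E = 3.3260.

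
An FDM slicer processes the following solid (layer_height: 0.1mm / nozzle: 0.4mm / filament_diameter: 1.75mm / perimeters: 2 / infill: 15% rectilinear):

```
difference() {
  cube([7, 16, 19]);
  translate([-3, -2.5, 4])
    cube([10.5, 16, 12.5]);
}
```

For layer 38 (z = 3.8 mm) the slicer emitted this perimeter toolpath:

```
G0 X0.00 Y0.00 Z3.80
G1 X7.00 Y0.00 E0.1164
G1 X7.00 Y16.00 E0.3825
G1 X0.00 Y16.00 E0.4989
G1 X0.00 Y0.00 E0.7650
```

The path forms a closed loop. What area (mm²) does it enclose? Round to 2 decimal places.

112.00 mm²

Apply the shoelace formula to the sequence of (X, Y) vertices; enclosed area = 112.00 mm².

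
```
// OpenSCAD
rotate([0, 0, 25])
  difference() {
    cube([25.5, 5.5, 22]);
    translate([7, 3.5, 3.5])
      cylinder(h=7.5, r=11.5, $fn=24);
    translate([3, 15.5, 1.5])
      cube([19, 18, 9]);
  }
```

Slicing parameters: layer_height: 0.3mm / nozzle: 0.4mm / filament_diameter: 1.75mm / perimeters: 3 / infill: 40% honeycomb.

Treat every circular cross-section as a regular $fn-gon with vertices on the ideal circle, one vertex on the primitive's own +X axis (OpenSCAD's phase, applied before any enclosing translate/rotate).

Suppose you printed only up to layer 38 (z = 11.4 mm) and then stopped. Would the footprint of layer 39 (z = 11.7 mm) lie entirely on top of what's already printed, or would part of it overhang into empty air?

Compare the two slices. At z = 11.4: the cube (footprint 25.5×5.5) is included at this height (area 140.25 mm²); the cylinder at (7, 3.5) does not reach this height (z outside [3.5, 11]); the cube at (3, 15.5) is not intersected at this z (z outside [1.5, 10.5]); Subtracting the remaining from the first: none of the subtracted shapes is present at this height, so the 25.5×5.5 cube is unchanged — area = 140.25 mm²; (rotated 25° about Z; rotation is an isometry so areas/perimeters/island counts are preserved). At z = 11.7: the cube is present — its section is the full 25.5×5.5 rectangle (area 140.25 mm²); the cylinder at (7, 3.5) is absent (z outside [3.5, 11]); the cube at (3, 15.5) is absent (z outside [1.5, 10.5]); After the difference (first − rest): none of the subtracted shapes is present at this height, so the 25.5×5.5 cube is unchanged — area = 140.25 mm²; (whole slice rotated 25° about Z — lengths, areas and connectivity unchanged). Checking containment: the cross-section at z = 11.7 is a subset of the cross-section at z = 11.4.

entirely on top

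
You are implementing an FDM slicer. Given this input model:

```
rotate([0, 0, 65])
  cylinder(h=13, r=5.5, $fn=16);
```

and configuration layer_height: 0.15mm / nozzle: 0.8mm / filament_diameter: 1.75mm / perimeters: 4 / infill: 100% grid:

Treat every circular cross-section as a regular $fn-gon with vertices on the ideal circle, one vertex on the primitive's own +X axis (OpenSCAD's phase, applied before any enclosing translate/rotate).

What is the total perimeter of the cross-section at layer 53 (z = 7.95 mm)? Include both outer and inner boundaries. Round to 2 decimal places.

At z = 7.95 mm: the r=5.5 cylinder contributes a regular 16-gon of circumradius 5.5 (perimeter = 2·16·5.500·sin(180°/16) = 34.34 mm); (rotated 65° about Z; rotation is an isometry so areas/perimeters/island counts are preserved). Overall, the cross-section is a single solid region. Total boundary length (outer) = 34.34 mm.

34.34 mm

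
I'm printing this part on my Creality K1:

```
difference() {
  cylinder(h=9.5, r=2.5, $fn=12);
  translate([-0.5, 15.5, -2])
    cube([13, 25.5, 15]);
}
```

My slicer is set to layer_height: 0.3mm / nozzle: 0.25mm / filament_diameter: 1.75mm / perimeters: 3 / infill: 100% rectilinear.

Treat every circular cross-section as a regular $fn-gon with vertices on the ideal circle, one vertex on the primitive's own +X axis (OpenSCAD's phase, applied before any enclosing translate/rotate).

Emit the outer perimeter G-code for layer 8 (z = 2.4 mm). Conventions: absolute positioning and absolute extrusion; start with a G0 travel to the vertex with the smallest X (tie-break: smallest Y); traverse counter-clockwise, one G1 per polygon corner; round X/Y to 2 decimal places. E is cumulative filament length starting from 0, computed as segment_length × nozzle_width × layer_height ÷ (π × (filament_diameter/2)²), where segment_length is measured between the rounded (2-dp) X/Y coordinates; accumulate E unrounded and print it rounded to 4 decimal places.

At z = 2.4 mm: the r=2.5 cylinder contributes a regular 12-gon of circumradius 2.5; the 13×25.5 cube at (-0.5, 15.5) contributes its full rectangle; Taking the first minus the rest: starting from the r=2.5 cylinder, the 13×25.5 cube at (-0.5, 15.5) misses the remaining region (no effect) — 1 connected region. The outline is a single polygon with 12 vertices. Extrusion per mm of travel: 0.25 × 0.3 / (π × 0.875²) = 0.031181. Accumulating E over each segment gives final E = 0.4848.

G0 X-2.50 Y0.00 Z2.40
G1 X-2.17 Y-1.25 E0.0403
G1 X-1.25 Y-2.17 E0.0809
G1 X0.00 Y-2.50 E0.1212
G1 X1.25 Y-2.17 E0.1615
G1 X2.17 Y-1.25 E0.2021
G1 X2.50 Y0.00 E0.2424
G1 X2.17 Y1.25 E0.2827
G1 X1.25 Y2.17 E0.3233
G1 X0.00 Y2.50 E0.3636
G1 X-1.25 Y2.17 E0.4039
G1 X-2.17 Y1.25 E0.4445
G1 X-2.50 Y0.00 E0.4848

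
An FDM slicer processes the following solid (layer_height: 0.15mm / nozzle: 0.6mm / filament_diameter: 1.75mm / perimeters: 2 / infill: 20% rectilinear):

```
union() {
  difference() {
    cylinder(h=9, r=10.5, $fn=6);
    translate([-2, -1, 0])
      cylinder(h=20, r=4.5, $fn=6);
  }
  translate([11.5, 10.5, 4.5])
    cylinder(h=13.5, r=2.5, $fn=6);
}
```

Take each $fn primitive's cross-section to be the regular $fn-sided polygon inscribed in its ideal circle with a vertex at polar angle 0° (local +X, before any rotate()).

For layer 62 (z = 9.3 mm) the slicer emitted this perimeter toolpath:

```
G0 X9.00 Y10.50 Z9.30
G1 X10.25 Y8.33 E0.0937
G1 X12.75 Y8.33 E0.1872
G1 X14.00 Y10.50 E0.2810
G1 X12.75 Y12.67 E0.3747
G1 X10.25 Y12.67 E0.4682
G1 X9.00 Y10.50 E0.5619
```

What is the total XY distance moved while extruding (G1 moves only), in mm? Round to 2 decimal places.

Sum the Euclidean lengths of each G1 segment: total = 15.02 mm.

15.02 mm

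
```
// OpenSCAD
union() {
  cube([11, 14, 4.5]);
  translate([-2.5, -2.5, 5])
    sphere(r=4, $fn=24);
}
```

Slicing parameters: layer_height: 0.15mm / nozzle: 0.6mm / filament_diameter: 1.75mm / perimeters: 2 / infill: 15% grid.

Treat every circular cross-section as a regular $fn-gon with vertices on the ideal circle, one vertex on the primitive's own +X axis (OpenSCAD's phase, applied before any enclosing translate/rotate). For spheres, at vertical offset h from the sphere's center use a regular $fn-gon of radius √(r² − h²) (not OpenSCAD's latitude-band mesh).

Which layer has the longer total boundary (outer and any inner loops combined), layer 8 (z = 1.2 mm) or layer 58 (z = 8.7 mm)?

layer 8 (z = 1.2 mm)

Layer 8 (z = 1.2): the cube is present — its section is the full 11×14 rectangle (perimeter 50.00 mm); the r=4 sphere at (-2.5, -2.5) slices to a regular 24-gon of circumradius 1.249 (√(r²−h²) with h=3.8 from center) (perimeter = 2·24·1.249·sin(180°/24) = 7.83 mm); Combining (union): the 2 present regions are separate (no shared area or edge), so areas and boundary lengths simply add and each stays a separate island — boundary = 57.83 mm. So its perimeter = 57.83 mm. Layer 58 (z = 8.7): the cube is not intersected at this z (z outside [0, 4.5]); the sphere at (-2.5, -2.5): section is a regular 24-gon, circumradius = √(r²−h²) = √(4²−3.7²) = 1.520 (perimeter = 2·24·1.520·sin(180°/24) = 9.52 mm); Taking the union: only the r=4 sphere at (-2.5, -2.5) is present, so the union is just that shape — boundary = 9.52 mm. So its perimeter = 9.52 mm. Layer 8 is larger (57.83 vs 9.52 mm).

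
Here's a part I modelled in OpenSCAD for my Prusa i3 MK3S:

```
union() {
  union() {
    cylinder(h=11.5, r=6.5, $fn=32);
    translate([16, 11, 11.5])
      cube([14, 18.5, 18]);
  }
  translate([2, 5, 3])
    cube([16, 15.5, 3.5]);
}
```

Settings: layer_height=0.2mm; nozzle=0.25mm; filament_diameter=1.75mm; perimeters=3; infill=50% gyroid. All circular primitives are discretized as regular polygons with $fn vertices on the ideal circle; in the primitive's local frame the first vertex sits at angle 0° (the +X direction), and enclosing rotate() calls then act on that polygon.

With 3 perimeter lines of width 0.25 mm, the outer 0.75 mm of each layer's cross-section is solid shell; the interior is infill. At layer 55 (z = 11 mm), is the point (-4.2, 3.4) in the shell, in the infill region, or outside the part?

infill

At z = 11 mm: the r=6.5 cylinder gives a regular 32-gon of circumradius 6.5 (constant along its height); the cube at (16, 11) is not intersected at this z (z outside [11.5, 29.5]); Combining (union): only the r=6.5 cylinder is present, so the union is just that shape — 1 connected region; the cube at (2, 5) is not intersected at this z (z outside [3, 6.5]); Combining (union): only that combined region is present, so the union is just that shape — 1 connected region. Overall, the cross-section is a single solid region. The nearest boundary edge runs (-4.60, 4.60)→(-5.40, 3.61); distance from the point to it = 1.07 mm. The point is inside the cross-section and 1.07 mm from the nearest boundary — more than the 0.75 mm shell width (3 × 0.25), so it's in the infill interior.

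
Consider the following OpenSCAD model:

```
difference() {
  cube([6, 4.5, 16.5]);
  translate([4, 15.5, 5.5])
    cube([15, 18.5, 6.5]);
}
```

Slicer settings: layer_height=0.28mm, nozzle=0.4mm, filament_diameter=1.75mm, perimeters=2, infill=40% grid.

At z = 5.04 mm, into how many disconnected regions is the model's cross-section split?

1

At z = 5.04 mm: the cube (footprint 6×4.5) is included at this height; the cube at (4, 15.5) is absent (z outside [5.5, 12]); Taking the first minus the rest: none of the subtracted shapes is present at this height, so the 6×4.5 cube is unchanged — 1 connected region. The result has 1 disconnected region.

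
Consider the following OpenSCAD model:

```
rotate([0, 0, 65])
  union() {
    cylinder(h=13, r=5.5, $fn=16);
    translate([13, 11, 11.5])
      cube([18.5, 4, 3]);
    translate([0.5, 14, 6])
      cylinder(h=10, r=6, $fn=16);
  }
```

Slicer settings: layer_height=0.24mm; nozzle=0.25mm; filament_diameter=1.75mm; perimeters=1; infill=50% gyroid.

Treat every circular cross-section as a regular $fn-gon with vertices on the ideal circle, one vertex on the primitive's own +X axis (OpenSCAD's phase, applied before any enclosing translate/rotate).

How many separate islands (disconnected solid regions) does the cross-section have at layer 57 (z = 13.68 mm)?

2

At z = 13.68 mm: the cylinder is not intersected at this z (z outside [0, 13]); the 18.5×4 cube at (13, 11) contributes its full rectangle; the r=6 cylinder at (0.5, 14) contributes a regular 16-gon of circumradius 6; Merging all regions: the 2 present regions are separate (no shared area or edge), so areas and boundary lengths simply add and each stays a separate island — 2 connected regions; (rotated 65° about Z; rotation is an isometry so areas/perimeters/island counts are preserved). Overall, the cross-section has 2 separate islands. Island count = 2.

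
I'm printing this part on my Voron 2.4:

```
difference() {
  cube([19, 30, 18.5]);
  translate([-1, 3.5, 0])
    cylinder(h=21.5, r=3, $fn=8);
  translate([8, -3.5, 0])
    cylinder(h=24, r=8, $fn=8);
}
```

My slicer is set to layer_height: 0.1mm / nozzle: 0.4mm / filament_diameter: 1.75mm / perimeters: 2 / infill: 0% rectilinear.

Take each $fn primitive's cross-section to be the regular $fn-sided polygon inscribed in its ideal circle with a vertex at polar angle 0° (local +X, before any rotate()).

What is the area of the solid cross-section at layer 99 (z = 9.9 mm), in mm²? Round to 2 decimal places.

At z = 9.9 mm: the cube (footprint 19×30) is included at this height (area 570.00 mm²); the r=3 cylinder at (-1, 3.5) contributes a regular 8-gon of circumradius 3 (area = (8/2)·3.000²·sin(360°/8) = 25.46 mm²); the r=8 cylinder at (8, -3.5) contributes a regular 8-gon of circumradius 8 (area = (8/2)·8.000²·sin(360°/8) = 181.02 mm²); Subtracting the remaining from the first: starting from the 19×30 cube (570.00 mm²), the r=3 cylinder at (-1, 3.5) partially overlaps it — only the 7.14 mm² overlap (of its 25.46 mm²) is removed, clipping the outline; the r=8 cylinder at (8, -3.5) partially overlaps it — only the 39.58 mm² overlap (of its 181.02 mm²) is removed, clipping the outline — area = 523.27 mm². Overall, the cross-section is a single solid region. Net area = 523.27 mm².

523.27 mm²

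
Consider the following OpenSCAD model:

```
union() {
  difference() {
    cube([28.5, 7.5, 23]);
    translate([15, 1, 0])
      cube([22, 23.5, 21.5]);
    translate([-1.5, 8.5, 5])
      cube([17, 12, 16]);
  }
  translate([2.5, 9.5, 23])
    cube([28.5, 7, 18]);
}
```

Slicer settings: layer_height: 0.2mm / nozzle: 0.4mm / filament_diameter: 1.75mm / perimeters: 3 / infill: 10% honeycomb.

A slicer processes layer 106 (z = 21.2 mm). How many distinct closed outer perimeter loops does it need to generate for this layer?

1

At z = 21.2 mm: the cube (footprint 28.5×7.5) is included at this height; the cube at (15, 1) (footprint 22×23.5) is included at this height; the cube at (-1.5, 8.5) is absent (z outside [5, 21]); Taking the first minus the rest: starting from the 28.5×7.5 cube, the 22×23.5 cube at (15, 1) partially overlaps it — only the 87.75 mm² overlap (of its 517.00 mm²) is removed, clipping the outline — 1 connected region; the cube at (2.5, 9.5) does not reach this height (z outside [23, 41]); Taking the union: only the result so far is present, so the union is just that shape — 1 connected region. The result has 1 disconnected region.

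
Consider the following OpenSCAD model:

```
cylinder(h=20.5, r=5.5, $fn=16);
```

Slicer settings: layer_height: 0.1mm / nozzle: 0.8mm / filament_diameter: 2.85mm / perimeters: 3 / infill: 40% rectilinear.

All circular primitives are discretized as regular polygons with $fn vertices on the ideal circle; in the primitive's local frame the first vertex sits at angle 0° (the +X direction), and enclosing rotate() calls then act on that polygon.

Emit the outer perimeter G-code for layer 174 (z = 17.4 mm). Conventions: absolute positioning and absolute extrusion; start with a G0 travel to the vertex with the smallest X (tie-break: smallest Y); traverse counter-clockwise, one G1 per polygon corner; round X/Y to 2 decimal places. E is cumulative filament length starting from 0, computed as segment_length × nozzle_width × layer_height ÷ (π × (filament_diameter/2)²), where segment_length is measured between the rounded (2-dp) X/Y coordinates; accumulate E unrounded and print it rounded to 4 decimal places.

G0 X-5.50 Y0.00 Z17.40
G1 X-5.08 Y-2.10 E0.0269
G1 X-3.89 Y-3.89 E0.0538
G1 X-2.10 Y-5.08 E0.0808
G1 X0.00 Y-5.50 E0.1076
G1 X2.10 Y-5.08 E0.1345
G1 X3.89 Y-3.89 E0.1614
G1 X5.08 Y-2.10 E0.1884
G1 X5.50 Y0.00 E0.2152
G1 X5.08 Y2.10 E0.2421
G1 X3.89 Y3.89 E0.2691
G1 X2.10 Y5.08 E0.2960
G1 X0.00 Y5.50 E0.3229
G1 X-2.10 Y5.08 E0.3497
G1 X-3.89 Y3.89 E0.3767
G1 X-5.08 Y2.10 E0.4036
G1 X-5.50 Y0.00 E0.4305

At z = 17.4 mm: the cylinder: section is a regular 16-gon, circumradius r=5.5. The outline is a single polygon with 16 vertices. Extrusion per mm of travel: 0.8 × 0.1 / (π × 1.425²) = 0.012540. Accumulating E over each segment gives final E = 0.4305.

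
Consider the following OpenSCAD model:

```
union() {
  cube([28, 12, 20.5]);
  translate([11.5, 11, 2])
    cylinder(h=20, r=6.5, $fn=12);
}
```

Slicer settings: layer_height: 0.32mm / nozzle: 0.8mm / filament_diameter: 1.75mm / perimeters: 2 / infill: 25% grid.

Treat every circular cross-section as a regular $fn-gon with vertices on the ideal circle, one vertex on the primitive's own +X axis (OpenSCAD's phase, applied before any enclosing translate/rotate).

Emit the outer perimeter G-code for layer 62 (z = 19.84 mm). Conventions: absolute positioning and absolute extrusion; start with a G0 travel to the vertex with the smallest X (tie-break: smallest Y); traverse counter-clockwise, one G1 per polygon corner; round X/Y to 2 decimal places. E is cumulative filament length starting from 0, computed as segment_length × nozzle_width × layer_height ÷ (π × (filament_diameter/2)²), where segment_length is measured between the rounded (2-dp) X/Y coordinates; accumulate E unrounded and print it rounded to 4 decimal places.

At z = 19.84 mm: the 28×12 cube contributes its full rectangle; the r=6.5 cylinder at (11.5, 11) contributes a regular 12-gon of circumradius 6.5; Combining (union): the regions partially overlap (shared area 76.11 mm²), so overlapping operands fuse into one piece — 1 connected region. The outline is a single polygon with 11 vertices. Extrusion per mm of travel: 0.8 × 0.32 / (π × 0.875²) = 0.106432. Accumulating E over each segment gives final E = 9.1168.

G0 X0.00 Y0.00 Z19.84
G1 X28.00 Y0.00 E2.9801
G1 X28.00 Y12.00 E4.2573
G1 X17.73 Y12.00 E5.3504
G1 X17.13 Y14.25 E5.5982
G1 X14.75 Y16.63 E5.9564
G1 X11.50 Y17.50 E6.3145
G1 X8.25 Y16.63 E6.6726
G1 X5.87 Y14.25 E7.0308
G1 X5.27 Y12.00 E7.2787
G1 X0.00 Y12.00 E7.8396
G1 X0.00 Y0.00 E9.1168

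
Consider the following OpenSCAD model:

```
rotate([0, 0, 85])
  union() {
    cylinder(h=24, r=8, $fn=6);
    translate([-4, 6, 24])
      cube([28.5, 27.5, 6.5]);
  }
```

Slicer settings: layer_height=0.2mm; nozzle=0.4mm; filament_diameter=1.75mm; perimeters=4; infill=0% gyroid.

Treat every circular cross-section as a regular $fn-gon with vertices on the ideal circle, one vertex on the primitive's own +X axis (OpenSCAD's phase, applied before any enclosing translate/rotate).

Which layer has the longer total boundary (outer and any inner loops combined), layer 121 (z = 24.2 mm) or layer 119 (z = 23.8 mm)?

layer 121 (z = 24.2 mm)

Layer 121 (z = 24.2): the cylinder is absent (z outside [0, 24]); the cube at (-4, 6) (footprint 28.5×27.5) is included at this height (perimeter 112.00 mm); Taking the union: only the 28.5×27.5 cube at (-4, 6) is present, so the union is just that shape — boundary = 112.00 mm; (whole slice rotated 85° about Z — lengths, areas and connectivity unchanged). So its perimeter = 112.00 mm. Layer 119 (z = 23.8): the cylinder: section is a regular 6-gon, circumradius r=8 (perimeter = 2·6·8.000·sin(180°/6) = 48.00 mm); the cube at (-4, 6) is absent (z outside [24, 30.5]); Combining (union): only the r=8 cylinder is present, so the union is just that shape — boundary = 48.00 mm; (whole slice rotated 85° about Z — lengths, areas and connectivity unchanged). So its perimeter = 48.00 mm. Layer 121 is larger (112.00 vs 48.00 mm).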